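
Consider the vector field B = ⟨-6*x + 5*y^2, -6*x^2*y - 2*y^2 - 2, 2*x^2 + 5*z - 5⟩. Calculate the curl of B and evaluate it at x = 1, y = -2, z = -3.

(∇×B)₁ = ∂B₃/∂y − ∂B₂/∂z = 0
(∇×B)₂ = ∂B₁/∂z − ∂B₃/∂x = -4*x
(∇×B)₃ = ∂B₂/∂x − ∂B₁/∂y = -12*x*y - 10*y
∇×B = (0, -4*x, -12*x*y - 10*y)
At (1, -2, -3): (0, -4, 44).

(0, -4, 44)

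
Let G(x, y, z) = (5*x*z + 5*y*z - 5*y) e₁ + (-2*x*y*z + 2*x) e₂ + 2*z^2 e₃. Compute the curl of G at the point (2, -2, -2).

(∇×G)₁ = ∂G₃/∂y − ∂G₂/∂z = 2*x*y
(∇×G)₂ = ∂G₁/∂z − ∂G₃/∂x = 5*x + 5*y
(∇×G)₃ = ∂G₂/∂x − ∂G₁/∂y = -2*y*z - 5*z + 7
∇×G = (2*x*y, 5*x + 5*y, -2*y*z - 5*z + 7)
At (2, -2, -2): (-8, 0, 9).

(-8, 0, 9)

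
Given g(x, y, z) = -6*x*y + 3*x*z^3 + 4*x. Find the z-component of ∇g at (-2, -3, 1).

(∇g)_3 = ∂g/∂z = 9*x*z^2
At (-2, -3, 1): -18.

-18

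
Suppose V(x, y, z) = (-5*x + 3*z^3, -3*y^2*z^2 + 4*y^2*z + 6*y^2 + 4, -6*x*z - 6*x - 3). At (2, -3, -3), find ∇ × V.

(-198, 69, 0)

(∇×V)₁ = ∂V₃/∂y − ∂V₂/∂z = 6*y^2*z - 4*y^2
(∇×V)₂ = ∂V₁/∂z − ∂V₃/∂x = 9*z^2 + 6*z + 6
(∇×V)₃ = ∂V₂/∂x − ∂V₁/∂y = 0
∇×V = (6*y^2*z - 4*y^2, 9*z^2 + 6*z + 6, 0)
At (2, -3, -3): (-198, 69, 0).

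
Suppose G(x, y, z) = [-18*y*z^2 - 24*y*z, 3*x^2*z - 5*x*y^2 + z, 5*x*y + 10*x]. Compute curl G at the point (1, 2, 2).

(∇×G)₁ = ∂G₃/∂y − ∂G₂/∂z = -3*x^2 + 5*x - 1
(∇×G)₂ = ∂G₁/∂z − ∂G₃/∂x = -36*y*z - 29*y - 10
(∇×G)₃ = ∂G₂/∂x − ∂G₁/∂y = 6*x*z - 5*y^2 + 18*z^2 + 24*z
∇×G = (-3*x^2 + 5*x - 1, -36*y*z - 29*y - 10, 6*x*z - 5*y^2 + 18*z^2 + 24*z)
At (1, 2, 2): (1, -212, 112).

(1, -212, 112)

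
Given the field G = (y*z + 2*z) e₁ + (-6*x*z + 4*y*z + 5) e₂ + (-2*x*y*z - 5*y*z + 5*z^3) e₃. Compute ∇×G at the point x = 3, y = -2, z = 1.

(∇×G)₁ = ∂G₃/∂y − ∂G₂/∂z = -2*x*z + 6*x - 4*y - 5*z
(∇×G)₂ = ∂G₁/∂z − ∂G₃/∂x = 2*y*z + y + 2
(∇×G)₃ = ∂G₂/∂x − ∂G₁/∂y = -7*z
∇×G = (-2*x*z + 6*x - 4*y - 5*z, 2*y*z + y + 2, -7*z)
At (3, -2, 1): (15, -4, -7).

(15, -4, -7)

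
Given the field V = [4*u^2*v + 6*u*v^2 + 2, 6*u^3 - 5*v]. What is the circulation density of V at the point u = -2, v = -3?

-16

∂V₂/∂u = 18*u^2
∂V₁/∂v = 4*u^2 + 12*u*v
Scalar curl = 14*u^2 - 12*u*v
At (-2, -3): -16.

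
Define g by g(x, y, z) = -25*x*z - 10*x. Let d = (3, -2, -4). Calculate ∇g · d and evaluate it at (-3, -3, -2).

-180

∂g/∂x = -25*z - 10
∂g/∂y = 0
∂g/∂z = -25*x
∇g at (-3, -3, -2) = (40, 0, 75)
∇g · d = (40)(3) + (0)(-2) + (75)(-4) = -180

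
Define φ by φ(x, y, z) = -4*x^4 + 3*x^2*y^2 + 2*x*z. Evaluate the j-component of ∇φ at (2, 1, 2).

(∇φ)_2 = ∂φ/∂y = 6*x^2*y
At (2, 1, 2): 24.

24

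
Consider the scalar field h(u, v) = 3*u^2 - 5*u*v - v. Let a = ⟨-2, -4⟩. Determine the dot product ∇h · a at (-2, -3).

∂h/∂u = 6*u - 5*v
∂h/∂v = -5*u - 1
∇h at (-2, -3) = (3, 9)
∇h · a = (3)(-2) + (9)(-4) = -42

-42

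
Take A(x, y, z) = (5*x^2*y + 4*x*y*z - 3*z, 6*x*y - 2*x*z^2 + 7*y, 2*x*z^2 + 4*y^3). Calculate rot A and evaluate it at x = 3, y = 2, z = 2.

(∇×A)₁ = ∂A₃/∂y − ∂A₂/∂z = 4*x*z + 12*y^2
(∇×A)₂ = ∂A₁/∂z − ∂A₃/∂x = 4*x*y - 2*z^2 - 3
(∇×A)₃ = ∂A₂/∂x − ∂A₁/∂y = -5*x^2 - 4*x*z + 6*y - 2*z^2
∇×A = (4*x*z + 12*y^2, 4*x*y - 2*z^2 - 3, -5*x^2 - 4*x*z + 6*y - 2*z^2)
At (3, 2, 2): (72, 13, -65).

(72, 13, -65)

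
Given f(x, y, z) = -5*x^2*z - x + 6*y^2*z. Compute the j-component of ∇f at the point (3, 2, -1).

(∇f)_2 = ∂f/∂y = 12*y*z
At (3, 2, -1): -24.

-24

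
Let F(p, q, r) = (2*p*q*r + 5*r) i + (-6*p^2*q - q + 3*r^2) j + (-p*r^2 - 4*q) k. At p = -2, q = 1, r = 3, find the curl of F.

(∇×F)₁ = ∂F₃/∂q − ∂F₂/∂r = -6*r - 4
(∇×F)₂ = ∂F₁/∂r − ∂F₃/∂p = 2*p*q + r^2 + 5
(∇×F)₃ = ∂F₂/∂p − ∂F₁/∂q = -12*p*q - 2*p*r
∇×F = (-6*r - 4, 2*p*q + r^2 + 5, -12*p*q - 2*p*r)
At (-2, 1, 3): (-22, 10, 36).

(-22, 10, 36)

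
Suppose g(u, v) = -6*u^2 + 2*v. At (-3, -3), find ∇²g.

-12

∂²g/∂u² = -12
∂²g/∂v² = 0
∇²g = -12
At (-3, -3): -12.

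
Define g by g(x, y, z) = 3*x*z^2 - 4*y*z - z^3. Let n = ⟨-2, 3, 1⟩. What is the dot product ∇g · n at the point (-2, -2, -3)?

-1

∂g/∂x = 3*z^2
∂g/∂y = -4*z
∂g/∂z = 6*x*z - 4*y - 3*z^2
∇g at (-2, -2, -3) = (27, 12, 17)
∇g · n = (27)(-2) + (12)(3) + (17)(1) = -1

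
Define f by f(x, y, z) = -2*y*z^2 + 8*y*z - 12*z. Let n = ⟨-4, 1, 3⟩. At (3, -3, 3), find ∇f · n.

∂f/∂x = 0
∂f/∂y = -2*z^2 + 8*z
∂f/∂z = -4*y*z + 8*y - 12
∇f at (3, -3, 3) = (0, 6, 0)
∇f · n = (0)(-4) + (6)(1) + (0)(3) = 6

6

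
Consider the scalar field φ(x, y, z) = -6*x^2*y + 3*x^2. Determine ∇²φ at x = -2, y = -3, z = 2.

42

∂²φ/∂x² = 6*(-2*y + 1)
∂²φ/∂y² = 0
∂²φ/∂z² = 0
∇²φ = -12*y + 6
At (-2, -3, 2): 42.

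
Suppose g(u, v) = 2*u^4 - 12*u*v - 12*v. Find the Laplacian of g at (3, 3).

∂²g/∂u² = 24*u^2
∂²g/∂v² = 0
∇²g = 24*u^2
At (3, 3): 216.

216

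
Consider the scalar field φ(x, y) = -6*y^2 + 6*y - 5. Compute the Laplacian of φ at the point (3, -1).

-12

∂²φ/∂x² = 0
∂²φ/∂y² = -12
∇²φ = -12
At (3, -1): -12.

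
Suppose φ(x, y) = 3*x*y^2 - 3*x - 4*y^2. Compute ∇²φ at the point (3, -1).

10

∂²φ/∂x² = 0
∂²φ/∂y² = 2*(3*x - 4)
∇²φ = 6*x - 8
At (3, -1): 10.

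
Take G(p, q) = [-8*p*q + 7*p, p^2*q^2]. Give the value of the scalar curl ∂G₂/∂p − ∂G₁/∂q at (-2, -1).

-20

∂G₂/∂p = 2*p*q^2
∂G₁/∂q = -8*p
Scalar curl = 2*p*q^2 + 8*p
At (-2, -1): -20.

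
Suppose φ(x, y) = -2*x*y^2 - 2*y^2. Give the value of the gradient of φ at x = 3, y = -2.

∂φ/∂x = -2*y^2
∂φ/∂y = -4*x*y - 4*y
∇φ = (-2*y^2, -4*x*y - 4*y)
At (3, -2): (-8, 32).

(-8, 32)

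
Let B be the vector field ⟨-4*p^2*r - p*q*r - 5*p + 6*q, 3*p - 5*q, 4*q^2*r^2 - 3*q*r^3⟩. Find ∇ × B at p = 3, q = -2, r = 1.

(-19, -30, 0)

(∇×B)₁ = ∂B₃/∂q − ∂B₂/∂r = 8*q*r^2 - 3*r^3
(∇×B)₂ = ∂B₁/∂r − ∂B₃/∂p = -4*p^2 - p*q
(∇×B)₃ = ∂B₂/∂p − ∂B₁/∂q = p*r - 3
∇×B = (8*q*r^2 - 3*r^3, -4*p^2 - p*q, p*r - 3)
At (3, -2, 1): (-19, -30, 0).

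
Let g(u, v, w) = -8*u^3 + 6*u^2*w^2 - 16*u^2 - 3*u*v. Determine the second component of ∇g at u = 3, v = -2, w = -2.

(∇g)_2 = ∂g/∂v = -3*u
At (3, -2, -2): -9.

-9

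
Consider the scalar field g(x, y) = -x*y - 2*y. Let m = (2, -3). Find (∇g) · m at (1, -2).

∂g/∂x = -y
∂g/∂y = -x - 2
∇g at (1, -2) = (2, -3)
∇g · m = (2)(2) + (-3)(-3) = 13

13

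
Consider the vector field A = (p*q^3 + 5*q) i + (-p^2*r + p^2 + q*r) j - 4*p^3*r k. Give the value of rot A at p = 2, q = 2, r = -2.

(∇×A)₁ = ∂A₃/∂q − ∂A₂/∂r = p^2 - q
(∇×A)₂ = ∂A₁/∂r − ∂A₃/∂p = 12*p^2*r
(∇×A)₃ = ∂A₂/∂p − ∂A₁/∂q = -3*p*q^2 - 2*p*r + 2*p - 5
∇×A = (p^2 - q, 12*p^2*r, -3*p*q^2 - 2*p*r + 2*p - 5)
At (2, 2, -2): (2, -96, -17).

(2, -96, -17)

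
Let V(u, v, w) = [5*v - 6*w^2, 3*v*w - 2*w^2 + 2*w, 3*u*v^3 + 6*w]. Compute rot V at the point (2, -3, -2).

(161, 105, -5)

(∇×V)₁ = ∂V₃/∂v − ∂V₂/∂w = 9*u*v^2 - 3*v + 4*w - 2
(∇×V)₂ = ∂V₁/∂w − ∂V₃/∂u = -3*v^3 - 12*w
(∇×V)₃ = ∂V₂/∂u − ∂V₁/∂v = -5
∇×V = (9*u*v^2 - 3*v + 4*w - 2, -3*v^3 - 12*w, -5)
At (2, -3, -2): (161, 105, -5).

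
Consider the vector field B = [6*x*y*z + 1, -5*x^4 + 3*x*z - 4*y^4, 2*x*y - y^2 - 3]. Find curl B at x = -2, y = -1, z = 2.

(∇×B)₁ = ∂B₃/∂y − ∂B₂/∂z = -x - 2*y
(∇×B)₂ = ∂B₁/∂z − ∂B₃/∂x = 6*x*y - 2*y
(∇×B)₃ = ∂B₂/∂x − ∂B₁/∂y = -20*x^3 - 6*x*z + 3*z
∇×B = (-x - 2*y, 6*x*y - 2*y, -20*x^3 - 6*x*z + 3*z)
At (-2, -1, 2): (4, 14, 190).

(4, 14, 190)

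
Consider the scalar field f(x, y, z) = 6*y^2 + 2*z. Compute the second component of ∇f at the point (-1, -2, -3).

-24

(∇f)_2 = ∂f/∂y = 12*y
At (-1, -2, -3): -24.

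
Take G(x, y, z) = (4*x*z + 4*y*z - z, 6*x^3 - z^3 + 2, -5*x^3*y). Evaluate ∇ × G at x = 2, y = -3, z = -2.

(-28, -185, 80)

(∇×G)₁ = ∂G₃/∂y − ∂G₂/∂z = -5*x^3 + 3*z^2
(∇×G)₂ = ∂G₁/∂z − ∂G₃/∂x = 15*x^2*y + 4*x + 4*y - 1
(∇×G)₃ = ∂G₂/∂x − ∂G₁/∂y = 18*x^2 - 4*z
∇×G = (-5*x^3 + 3*z^2, 15*x^2*y + 4*x + 4*y - 1, 18*x^2 - 4*z)
At (2, -3, -2): (-28, -185, 80).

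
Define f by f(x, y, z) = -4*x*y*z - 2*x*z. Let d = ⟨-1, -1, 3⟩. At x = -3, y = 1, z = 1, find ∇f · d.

∂f/∂x = -4*y*z - 2*z
∂f/∂y = -4*x*z
∂f/∂z = -4*x*y - 2*x
∇f at (-3, 1, 1) = (-6, 12, 18)
∇f · d = (-6)(-1) + (12)(-1) + (18)(3) = 48

48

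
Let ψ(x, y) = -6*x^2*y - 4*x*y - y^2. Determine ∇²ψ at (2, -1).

10

∂²ψ/∂x² = -12*y
∂²ψ/∂y² = -2
∇²ψ = -12*y - 2
At (2, -1): 10.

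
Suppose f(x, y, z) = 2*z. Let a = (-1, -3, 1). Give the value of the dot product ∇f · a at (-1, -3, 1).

2

∂f/∂x = 0
∂f/∂y = 0
∂f/∂z = 2
∇f at (-1, -3, 1) = (0, 0, 2)
∇f · a = (0)(-1) + (0)(-3) + (2)(1) = 2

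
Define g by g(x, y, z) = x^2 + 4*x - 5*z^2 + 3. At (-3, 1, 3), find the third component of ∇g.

-30

(∇g)_3 = ∂g/∂z = -10*z
At (-3, 1, 3): -30.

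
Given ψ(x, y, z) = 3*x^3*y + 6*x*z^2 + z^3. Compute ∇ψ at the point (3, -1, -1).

(-75, 81, -33)

∂ψ/∂x = 9*x^2*y + 6*z^2
∂ψ/∂y = 3*x^3
∂ψ/∂z = 12*x*z + 3*z^2
∇ψ = (9*x^2*y + 6*z^2, 3*x^3, 12*x*z + 3*z^2)
At (3, -1, -1): (-75, 81, -33).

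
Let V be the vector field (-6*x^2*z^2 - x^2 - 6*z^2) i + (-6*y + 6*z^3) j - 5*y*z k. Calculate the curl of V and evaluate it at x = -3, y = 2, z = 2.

(∇×V)₁ = ∂V₃/∂y − ∂V₂/∂z = -18*z^2 - 5*z
(∇×V)₂ = ∂V₁/∂z − ∂V₃/∂x = -12*x^2*z - 12*z
(∇×V)₃ = ∂V₂/∂x − ∂V₁/∂y = 0
∇×V = (-18*z^2 - 5*z, -12*x^2*z - 12*z, 0)
At (-3, 2, 2): (-82, -240, 0).

(-82, -240, 0)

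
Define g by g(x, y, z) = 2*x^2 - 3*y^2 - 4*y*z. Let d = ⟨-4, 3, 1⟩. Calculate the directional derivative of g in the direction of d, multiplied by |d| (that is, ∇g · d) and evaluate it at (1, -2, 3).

-8

∂g/∂x = 4*x
∂g/∂y = -6*y - 4*z
∂g/∂z = -4*y
∇g at (1, -2, 3) = (4, 0, 8)
∇g · d = (4)(-4) + (0)(3) + (8)(1) = -8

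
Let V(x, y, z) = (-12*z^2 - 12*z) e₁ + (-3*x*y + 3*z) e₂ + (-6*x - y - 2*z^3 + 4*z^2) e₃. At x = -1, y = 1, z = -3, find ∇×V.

(-4, 66, -3)

(∇×V)₁ = ∂V₃/∂y − ∂V₂/∂z = -4
(∇×V)₂ = ∂V₁/∂z − ∂V₃/∂x = -24*z - 6
(∇×V)₃ = ∂V₂/∂x − ∂V₁/∂y = -3*y
∇×V = (-4, -24*z - 6, -3*y)
At (-1, 1, -3): (-4, 66, -3).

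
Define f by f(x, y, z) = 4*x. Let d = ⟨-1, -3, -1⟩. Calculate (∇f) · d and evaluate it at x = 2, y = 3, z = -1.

∂f/∂x = 4
∂f/∂y = 0
∂f/∂z = 0
∇f at (2, 3, -1) = (4, 0, 0)
∇f · d = (4)(-1) + (0)(-3) + (0)(-1) = -4

-4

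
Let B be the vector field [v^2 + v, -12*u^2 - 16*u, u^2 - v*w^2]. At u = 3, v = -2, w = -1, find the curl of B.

(-1, -6, -85)

(∇×B)₁ = ∂B₃/∂v − ∂B₂/∂w = -w^2
(∇×B)₂ = ∂B₁/∂w − ∂B₃/∂u = -2*u
(∇×B)₃ = ∂B₂/∂u − ∂B₁/∂v = -24*u - 2*v - 17
∇×B = (-w^2, -2*u, -24*u - 2*v - 17)
At (3, -2, -1): (-1, -6, -85).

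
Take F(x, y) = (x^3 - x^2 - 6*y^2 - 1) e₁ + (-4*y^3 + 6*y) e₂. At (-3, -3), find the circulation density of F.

∂F₂/∂x = 0
∂F₁/∂y = -12*y
Scalar curl = 12*y
At (-3, -3): -36.

-36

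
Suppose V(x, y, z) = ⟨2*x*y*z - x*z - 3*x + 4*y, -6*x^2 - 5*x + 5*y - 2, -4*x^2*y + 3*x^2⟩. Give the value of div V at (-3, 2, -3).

-7

∂V₁/∂x = 2*y*z - z - 3
∂V₂/∂y = 5
∂V₃/∂z = 0
∇·V = 2*y*z - z + 2
At (-3, 2, -3): -7.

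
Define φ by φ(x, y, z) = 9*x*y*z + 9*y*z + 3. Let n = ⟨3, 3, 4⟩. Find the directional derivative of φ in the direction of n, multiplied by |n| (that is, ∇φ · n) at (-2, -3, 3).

-216

∂φ/∂x = 9*y*z
∂φ/∂y = 9*x*z + 9*z
∂φ/∂z = 9*x*y + 9*y
∇φ at (-2, -3, 3) = (-81, -27, 27)
∇φ · n = (-81)(3) + (-27)(3) + (27)(4) = -216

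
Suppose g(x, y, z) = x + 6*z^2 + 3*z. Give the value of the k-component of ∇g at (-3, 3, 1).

(∇g)_3 = ∂g/∂z = 12*z + 3
At (-3, 3, 1): 15.

15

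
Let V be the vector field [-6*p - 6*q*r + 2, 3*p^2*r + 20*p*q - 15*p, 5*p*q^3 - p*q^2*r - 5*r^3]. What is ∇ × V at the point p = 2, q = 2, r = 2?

(∇×V)₁ = ∂V₃/∂q − ∂V₂/∂r = -3*p^2 + 15*p*q^2 - 2*p*q*r
(∇×V)₂ = ∂V₁/∂r − ∂V₃/∂p = -5*q^3 + q^2*r - 6*q
(∇×V)₃ = ∂V₂/∂p − ∂V₁/∂q = 6*p*r + 20*q + 6*r - 15
∇×V = (-3*p^2 + 15*p*q^2 - 2*p*q*r, -5*q^3 + q^2*r - 6*q, 6*p*r + 20*q + 6*r - 15)
At (2, 2, 2): (92, -44, 61).

(92, -44, 61)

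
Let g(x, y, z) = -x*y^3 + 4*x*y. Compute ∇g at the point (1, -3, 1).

(15, -23, 0)

∂g/∂x = -y^3 + 4*y
∂g/∂y = -3*x*y^2 + 4*x
∂g/∂z = 0
∇g = (-y^3 + 4*y, -3*x*y^2 + 4*x, 0)
At (1, -3, 1): (15, -23, 0).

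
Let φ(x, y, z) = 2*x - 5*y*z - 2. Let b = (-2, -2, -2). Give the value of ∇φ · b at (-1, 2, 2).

36

∂φ/∂x = 2
∂φ/∂y = -5*z
∂φ/∂z = -5*y
∇φ at (-1, 2, 2) = (2, -10, -10)
∇φ · b = (2)(-2) + (-10)(-2) + (-10)(-2) = 36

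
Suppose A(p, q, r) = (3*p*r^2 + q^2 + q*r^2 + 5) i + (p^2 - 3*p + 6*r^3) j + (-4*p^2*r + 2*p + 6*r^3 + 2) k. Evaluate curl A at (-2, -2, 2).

(∇×A)₁ = ∂A₃/∂q − ∂A₂/∂r = -18*r^2
(∇×A)₂ = ∂A₁/∂r − ∂A₃/∂p = 14*p*r + 2*q*r - 2
(∇×A)₃ = ∂A₂/∂p − ∂A₁/∂q = 2*p - 2*q - r^2 - 3
∇×A = (-18*r^2, 14*p*r + 2*q*r - 2, 2*p - 2*q - r^2 - 3)
At (-2, -2, 2): (-72, -66, -7).

(-72, -66, -7)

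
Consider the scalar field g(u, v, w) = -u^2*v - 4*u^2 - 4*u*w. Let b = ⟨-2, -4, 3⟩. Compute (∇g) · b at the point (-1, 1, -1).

∂g/∂u = -2*u*v - 8*u - 4*w
∂g/∂v = -u^2
∂g/∂w = -4*u
∇g at (-1, 1, -1) = (14, -1, 4)
∇g · b = (14)(-2) + (-1)(-4) + (4)(3) = -12

-12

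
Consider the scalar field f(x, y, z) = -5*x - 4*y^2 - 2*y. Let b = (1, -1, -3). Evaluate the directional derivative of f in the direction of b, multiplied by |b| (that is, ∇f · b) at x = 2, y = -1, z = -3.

∂f/∂x = -5
∂f/∂y = -8*y - 2
∂f/∂z = 0
∇f at (2, -1, -3) = (-5, 6, 0)
∇f · b = (-5)(1) + (6)(-1) + (0)(-3) = -11

-11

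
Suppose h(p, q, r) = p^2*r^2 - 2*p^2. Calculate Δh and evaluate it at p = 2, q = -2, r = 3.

22

∂²h/∂p² = 2*(r^2 - 2)
∂²h/∂q² = 0
∂²h/∂r² = 2*p^2
∇²h = 2*p^2 + 2*r^2 - 4
At (2, -2, 3): 22.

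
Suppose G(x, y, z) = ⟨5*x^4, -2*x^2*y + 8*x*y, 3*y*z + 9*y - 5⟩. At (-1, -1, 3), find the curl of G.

(18, 0, -12)

(∇×G)₁ = ∂G₃/∂y − ∂G₂/∂z = 3*z + 9
(∇×G)₂ = ∂G₁/∂z − ∂G₃/∂x = 0
(∇×G)₃ = ∂G₂/∂x − ∂G₁/∂y = -4*x*y + 8*y
∇×G = (3*z + 9, 0, -4*x*y + 8*y)
At (-1, -1, 3): (18, 0, -12).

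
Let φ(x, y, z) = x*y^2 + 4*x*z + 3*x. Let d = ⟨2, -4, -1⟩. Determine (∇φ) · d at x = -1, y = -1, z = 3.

28

∂φ/∂x = y^2 + 4*z + 3
∂φ/∂y = 2*x*y
∂φ/∂z = 4*x
∇φ at (-1, -1, 3) = (16, 2, -4)
∇φ · d = (16)(2) + (2)(-4) + (-4)(-1) = 28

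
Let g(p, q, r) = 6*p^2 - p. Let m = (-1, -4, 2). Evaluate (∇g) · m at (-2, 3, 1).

25

∂g/∂p = 12*p - 1
∂g/∂q = 0
∂g/∂r = 0
∇g at (-2, 3, 1) = (-25, 0, 0)
∇g · m = (-25)(-1) + (0)(-4) + (0)(2) = 25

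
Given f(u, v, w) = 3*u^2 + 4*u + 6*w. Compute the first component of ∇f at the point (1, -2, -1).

10

(∇f)_1 = ∂f/∂u = 6*u + 4
At (1, -2, -1): 10.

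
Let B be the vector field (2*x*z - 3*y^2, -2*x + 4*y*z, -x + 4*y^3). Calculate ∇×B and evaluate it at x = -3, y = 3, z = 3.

(96, -5, 16)

(∇×B)₁ = ∂B₃/∂y − ∂B₂/∂z = 12*y^2 - 4*y
(∇×B)₂ = ∂B₁/∂z − ∂B₃/∂x = 2*x + 1
(∇×B)₃ = ∂B₂/∂x − ∂B₁/∂y = 6*y - 2
∇×B = (12*y^2 - 4*y, 2*x + 1, 6*y - 2)
At (-3, 3, 3): (96, -5, 16).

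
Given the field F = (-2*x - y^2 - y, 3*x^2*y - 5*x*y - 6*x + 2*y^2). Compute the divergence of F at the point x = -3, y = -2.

∂F₁/∂x = -2
∂F₂/∂y = 3*x^2 - 5*x + 4*y
∇·F = 3*x^2 - 5*x + 4*y - 2
At (-3, -2): 32.

32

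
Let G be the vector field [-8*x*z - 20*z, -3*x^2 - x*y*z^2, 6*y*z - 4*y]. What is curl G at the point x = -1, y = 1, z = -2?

(∇×G)₁ = ∂G₃/∂y − ∂G₂/∂z = 2*x*y*z + 6*z - 4
(∇×G)₂ = ∂G₁/∂z − ∂G₃/∂x = -8*x - 20
(∇×G)₃ = ∂G₂/∂x − ∂G₁/∂y = -6*x - y*z^2
∇×G = (2*x*y*z + 6*z - 4, -8*x - 20, -6*x - y*z^2)
At (-1, 1, -2): (-12, -12, 2).

(-12, -12, 2)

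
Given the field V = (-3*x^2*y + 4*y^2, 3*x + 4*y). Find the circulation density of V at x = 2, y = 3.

-9

∂V₂/∂x = 3
∂V₁/∂y = -3*x^2 + 8*y
Scalar curl = 3*x^2 - 8*y + 3
At (2, 3): -9.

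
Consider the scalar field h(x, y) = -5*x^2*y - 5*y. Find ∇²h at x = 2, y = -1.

∂²h/∂x² = -10*y
∂²h/∂y² = 0
∇²h = -10*y
At (2, -1): 10.

10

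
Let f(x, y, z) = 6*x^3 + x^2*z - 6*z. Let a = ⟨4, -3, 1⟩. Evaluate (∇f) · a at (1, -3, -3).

∂f/∂x = 18*x^2 + 2*x*z
∂f/∂y = 0
∂f/∂z = x^2 - 6
∇f at (1, -3, -3) = (12, 0, -5)
∇f · a = (12)(4) + (0)(-3) + (-5)(1) = 43

43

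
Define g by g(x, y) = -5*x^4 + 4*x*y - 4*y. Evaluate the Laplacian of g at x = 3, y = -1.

-540

∂²g/∂x² = -60*x^2
∂²g/∂y² = 0
∇²g = -60*x^2
At (3, -1): -540.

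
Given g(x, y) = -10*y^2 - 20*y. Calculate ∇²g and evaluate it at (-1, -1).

∂²g/∂x² = 0
∂²g/∂y² = -20
∇²g = -20
At (-1, -1): -20.

-20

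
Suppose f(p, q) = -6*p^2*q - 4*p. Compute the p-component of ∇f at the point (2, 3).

-76

(∇f)_1 = ∂f/∂p = -12*p*q - 4
At (2, 3): -76.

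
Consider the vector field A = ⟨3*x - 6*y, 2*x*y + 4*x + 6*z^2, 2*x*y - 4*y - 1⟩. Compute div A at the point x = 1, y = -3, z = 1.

5

∂A₁/∂x = 3
∂A₂/∂y = 2*x
∂A₃/∂z = 0
∇·A = 2*x + 3
At (1, -3, 1): 5.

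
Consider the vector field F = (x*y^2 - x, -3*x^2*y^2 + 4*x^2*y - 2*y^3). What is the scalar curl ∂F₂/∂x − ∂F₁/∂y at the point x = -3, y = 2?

∂F₂/∂x = -6*x*y^2 + 8*x*y
∂F₁/∂y = 2*x*y
Scalar curl = -6*x*y^2 + 6*x*y
At (-3, 2): 36.

36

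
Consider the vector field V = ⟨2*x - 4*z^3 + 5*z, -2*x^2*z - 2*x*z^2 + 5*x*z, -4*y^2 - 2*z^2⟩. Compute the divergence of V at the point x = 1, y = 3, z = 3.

∂V₁/∂x = 2
∂V₂/∂y = 0
∂V₃/∂z = -4*z
∇·V = -4*z + 2
At (1, 3, 3): -10.

-10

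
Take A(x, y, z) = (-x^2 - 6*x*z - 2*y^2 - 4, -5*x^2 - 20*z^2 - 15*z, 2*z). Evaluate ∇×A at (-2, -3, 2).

(∇×A)₁ = ∂A₃/∂y − ∂A₂/∂z = 40*z + 15
(∇×A)₂ = ∂A₁/∂z − ∂A₃/∂x = -6*x
(∇×A)₃ = ∂A₂/∂x − ∂A₁/∂y = -10*x + 4*y
∇×A = (40*z + 15, -6*x, -10*x + 4*y)
At (-2, -3, 2): (95, 12, 8).

(95, 12, 8)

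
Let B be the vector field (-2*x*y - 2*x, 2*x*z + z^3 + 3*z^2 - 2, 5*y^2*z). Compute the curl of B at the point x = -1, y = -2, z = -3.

(53, 0, -8)

(∇×B)₁ = ∂B₃/∂y − ∂B₂/∂z = -2*x + 10*y*z - 3*z^2 - 6*z
(∇×B)₂ = ∂B₁/∂z − ∂B₃/∂x = 0
(∇×B)₃ = ∂B₂/∂x − ∂B₁/∂y = 2*x + 2*z
∇×B = (-2*x + 10*y*z - 3*z^2 - 6*z, 0, 2*x + 2*z)
At (-1, -2, -3): (53, 0, -8).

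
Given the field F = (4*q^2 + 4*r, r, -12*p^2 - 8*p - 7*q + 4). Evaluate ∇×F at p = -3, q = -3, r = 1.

(∇×F)₁ = ∂F₃/∂q − ∂F₂/∂r = -8
(∇×F)₂ = ∂F₁/∂r − ∂F₃/∂p = 24*p + 12
(∇×F)₃ = ∂F₂/∂p − ∂F₁/∂q = -8*q
∇×F = (-8, 24*p + 12, -8*q)
At (-3, -3, 1): (-8, -60, 24).

(-8, -60, 24)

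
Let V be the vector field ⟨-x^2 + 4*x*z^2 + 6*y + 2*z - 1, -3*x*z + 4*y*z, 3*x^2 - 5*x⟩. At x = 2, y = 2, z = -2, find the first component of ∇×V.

(∇×V)_1 = ∂V₃/∂y − ∂V₂/∂z
= 0 − (-3*x + 4*y)
= 3*x - 4*y
At (2, 2, -2): -2.

-2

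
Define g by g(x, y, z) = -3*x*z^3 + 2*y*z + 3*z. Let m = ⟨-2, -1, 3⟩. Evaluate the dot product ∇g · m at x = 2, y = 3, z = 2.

∂g/∂x = -3*z^3
∂g/∂y = 2*z
∂g/∂z = -9*x*z^2 + 2*y + 3
∇g at (2, 3, 2) = (-24, 4, -63)
∇g · m = (-24)(-2) + (4)(-1) + (-63)(3) = -145

-145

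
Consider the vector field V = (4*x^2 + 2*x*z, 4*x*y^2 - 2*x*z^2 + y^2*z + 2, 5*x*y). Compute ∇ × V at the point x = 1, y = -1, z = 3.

(∇×V)₁ = ∂V₃/∂y − ∂V₂/∂z = 4*x*z + 5*x - y^2
(∇×V)₂ = ∂V₁/∂z − ∂V₃/∂x = 2*x - 5*y
(∇×V)₃ = ∂V₂/∂x − ∂V₁/∂y = 4*y^2 - 2*z^2
∇×V = (4*x*z + 5*x - y^2, 2*x - 5*y, 4*y^2 - 2*z^2)
At (1, -1, 3): (16, 7, -14).

(16, 7, -14)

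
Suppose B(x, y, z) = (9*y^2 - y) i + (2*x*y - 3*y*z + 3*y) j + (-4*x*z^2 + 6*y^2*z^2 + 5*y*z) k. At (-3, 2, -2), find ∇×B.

(92, 16, -31)

(∇×B)₁ = ∂B₃/∂y − ∂B₂/∂z = 12*y*z^2 + 3*y + 5*z
(∇×B)₂ = ∂B₁/∂z − ∂B₃/∂x = 4*z^2
(∇×B)₃ = ∂B₂/∂x − ∂B₁/∂y = -16*y + 1
∇×B = (12*y*z^2 + 3*y + 5*z, 4*z^2, -16*y + 1)
At (-3, 2, -2): (92, 16, -31).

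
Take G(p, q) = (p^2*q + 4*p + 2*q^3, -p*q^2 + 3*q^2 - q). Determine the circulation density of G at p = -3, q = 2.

-37

∂G₂/∂p = -q^2
∂G₁/∂q = p^2 + 6*q^2
Scalar curl = -p^2 - 7*q^2
At (-3, 2): -37.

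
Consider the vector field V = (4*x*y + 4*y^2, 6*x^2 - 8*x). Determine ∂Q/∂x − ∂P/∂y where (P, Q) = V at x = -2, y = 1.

-32

∂V₂/∂x = 12*x - 8
∂V₁/∂y = 4*x + 8*y
Scalar curl = 8*x - 8*y - 8
At (-2, 1): -32.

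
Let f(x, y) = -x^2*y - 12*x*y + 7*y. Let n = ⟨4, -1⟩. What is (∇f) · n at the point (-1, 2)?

∂f/∂x = -2*x*y - 12*y
∂f/∂y = -x^2 - 12*x + 7
∇f at (-1, 2) = (-20, 18)
∇f · n = (-20)(4) + (18)(-1) = -98

-98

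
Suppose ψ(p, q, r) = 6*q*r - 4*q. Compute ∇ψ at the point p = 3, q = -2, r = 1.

(0, 2, -12)

∂ψ/∂p = 0
∂ψ/∂q = 6*r - 4
∂ψ/∂r = 6*q
∇ψ = (0, 6*r - 4, 6*q)
At (3, -2, 1): (0, 2, -12).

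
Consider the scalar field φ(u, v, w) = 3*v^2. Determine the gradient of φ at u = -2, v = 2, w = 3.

∂φ/∂u = 0
∂φ/∂v = 6*v
∂φ/∂w = 0
∇φ = (0, 6*v, 0)
At (-2, 2, 3): (0, 12, 0).

(0, 12, 0)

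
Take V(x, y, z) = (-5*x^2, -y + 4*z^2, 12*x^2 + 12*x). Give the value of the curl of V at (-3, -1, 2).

(∇×V)₁ = ∂V₃/∂y − ∂V₂/∂z = -8*z
(∇×V)₂ = ∂V₁/∂z − ∂V₃/∂x = -24*x - 12
(∇×V)₃ = ∂V₂/∂x − ∂V₁/∂y = 0
∇×V = (-8*z, -24*x - 12, 0)
At (-3, -1, 2): (-16, 60, 0).

(-16, 60, 0)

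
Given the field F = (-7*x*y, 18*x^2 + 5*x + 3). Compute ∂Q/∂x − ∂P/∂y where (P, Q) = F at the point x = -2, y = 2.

∂F₂/∂x = 36*x + 5
∂F₁/∂y = -7*x
Scalar curl = 43*x + 5
At (-2, 2): -81.

-81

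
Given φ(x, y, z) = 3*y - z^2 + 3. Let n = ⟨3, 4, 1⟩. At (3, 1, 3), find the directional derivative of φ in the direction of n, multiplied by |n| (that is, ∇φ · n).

6

∂φ/∂x = 0
∂φ/∂y = 3
∂φ/∂z = -2*z
∇φ at (3, 1, 3) = (0, 3, -6)
∇φ · n = (0)(3) + (3)(4) + (-6)(1) = 6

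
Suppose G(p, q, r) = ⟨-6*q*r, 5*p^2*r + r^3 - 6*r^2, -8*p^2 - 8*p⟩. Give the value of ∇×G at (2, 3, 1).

(-11, 22, 26)

(∇×G)₁ = ∂G₃/∂q − ∂G₂/∂r = -5*p^2 - 3*r^2 + 12*r
(∇×G)₂ = ∂G₁/∂r − ∂G₃/∂p = 16*p - 6*q + 8
(∇×G)₃ = ∂G₂/∂p − ∂G₁/∂q = 10*p*r + 6*r
∇×G = (-5*p^2 - 3*r^2 + 12*r, 16*p - 6*q + 8, 10*p*r + 6*r)
At (2, 3, 1): (-11, 22, 26).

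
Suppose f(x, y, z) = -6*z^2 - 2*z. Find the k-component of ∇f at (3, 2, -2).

(∇f)_3 = ∂f/∂z = -12*z - 2
At (3, 2, -2): 22.

22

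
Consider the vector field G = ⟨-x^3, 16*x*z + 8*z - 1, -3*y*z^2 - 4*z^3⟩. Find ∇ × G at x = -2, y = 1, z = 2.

(∇×G)₁ = ∂G₃/∂y − ∂G₂/∂z = -16*x - 3*z^2 - 8
(∇×G)₂ = ∂G₁/∂z − ∂G₃/∂x = 0
(∇×G)₃ = ∂G₂/∂x − ∂G₁/∂y = 16*z
∇×G = (-16*x - 3*z^2 - 8, 0, 16*z)
At (-2, 1, 2): (12, 0, 32).

(12, 0, 32)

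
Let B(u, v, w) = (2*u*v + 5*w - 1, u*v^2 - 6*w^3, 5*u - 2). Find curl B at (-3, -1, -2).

(∇×B)₁ = ∂B₃/∂v − ∂B₂/∂w = 18*w^2
(∇×B)₂ = ∂B₁/∂w − ∂B₃/∂u = 0
(∇×B)₃ = ∂B₂/∂u − ∂B₁/∂v = -2*u + v^2
∇×B = (18*w^2, 0, -2*u + v^2)
At (-3, -1, -2): (72, 0, 7).

(72, 0, 7)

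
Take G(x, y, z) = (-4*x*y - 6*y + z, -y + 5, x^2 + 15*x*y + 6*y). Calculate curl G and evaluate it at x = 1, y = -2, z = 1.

(21, 29, 10)

(∇×G)₁ = ∂G₃/∂y − ∂G₂/∂z = 15*x + 6
(∇×G)₂ = ∂G₁/∂z − ∂G₃/∂x = -2*x - 15*y + 1
(∇×G)₃ = ∂G₂/∂x − ∂G₁/∂y = 4*x + 6
∇×G = (15*x + 6, -2*x - 15*y + 1, 4*x + 6)
At (1, -2, 1): (21, 29, 10).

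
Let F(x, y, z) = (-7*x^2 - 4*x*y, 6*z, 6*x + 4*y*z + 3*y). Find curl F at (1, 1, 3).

(∇×F)₁ = ∂F₃/∂y − ∂F₂/∂z = 4*z - 3
(∇×F)₂ = ∂F₁/∂z − ∂F₃/∂x = -6
(∇×F)₃ = ∂F₂/∂x − ∂F₁/∂y = 4*x
∇×F = (4*z - 3, -6, 4*x)
At (1, 1, 3): (9, -6, 4).

(9, -6, 4)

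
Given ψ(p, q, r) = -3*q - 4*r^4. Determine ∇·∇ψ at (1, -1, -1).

-48

∂²ψ/∂p² = 0
∂²ψ/∂q² = 0
∂²ψ/∂r² = -48*r^2
∇²ψ = -48*r^2
At (1, -1, -1): -48.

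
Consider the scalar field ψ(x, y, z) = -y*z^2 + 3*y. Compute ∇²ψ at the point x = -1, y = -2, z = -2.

4

∂²ψ/∂x² = 0
∂²ψ/∂y² = 0
∂²ψ/∂z² = -2*y
∇²ψ = -2*y
At (-1, -2, -2): 4.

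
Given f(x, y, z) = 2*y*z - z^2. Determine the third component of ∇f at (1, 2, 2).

(∇f)_3 = ∂f/∂z = 2*y - 2*z
At (1, 2, 2): 0.

0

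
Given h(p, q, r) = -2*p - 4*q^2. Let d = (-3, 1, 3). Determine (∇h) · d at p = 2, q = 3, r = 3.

-18

∂h/∂p = -2
∂h/∂q = -8*q
∂h/∂r = 0
∇h at (2, 3, 3) = (-2, -24, 0)
∇h · d = (-2)(-3) + (-24)(1) + (0)(3) = -18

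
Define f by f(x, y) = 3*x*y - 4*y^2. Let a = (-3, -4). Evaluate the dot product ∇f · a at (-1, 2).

∂f/∂x = 3*y
∂f/∂y = 3*x - 8*y
∇f at (-1, 2) = (6, -19)
∇f · a = (6)(-3) + (-19)(-4) = 58

58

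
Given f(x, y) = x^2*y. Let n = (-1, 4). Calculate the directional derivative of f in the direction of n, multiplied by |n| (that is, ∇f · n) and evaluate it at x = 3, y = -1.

42

∂f/∂x = 2*x*y
∂f/∂y = x^2
∇f at (3, -1) = (-6, 9)
∇f · n = (-6)(-1) + (9)(4) = 42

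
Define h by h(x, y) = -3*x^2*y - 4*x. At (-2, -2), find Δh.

∂²h/∂x² = -6*y
∂²h/∂y² = 0
∇²h = -6*y
At (-2, -2): 12.

12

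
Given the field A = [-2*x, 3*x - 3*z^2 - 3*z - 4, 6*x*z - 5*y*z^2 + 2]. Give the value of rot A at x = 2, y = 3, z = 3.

(-24, -18, 3)

(∇×A)₁ = ∂A₃/∂y − ∂A₂/∂z = -5*z^2 + 6*z + 3
(∇×A)₂ = ∂A₁/∂z − ∂A₃/∂x = -6*z
(∇×A)₃ = ∂A₂/∂x − ∂A₁/∂y = 3
∇×A = (-5*z^2 + 6*z + 3, -6*z, 3)
At (2, 3, 3): (-24, -18, 3).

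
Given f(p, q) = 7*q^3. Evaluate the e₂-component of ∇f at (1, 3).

189

(∇f)_2 = ∂f/∂q = 21*q^2
At (1, 3): 189.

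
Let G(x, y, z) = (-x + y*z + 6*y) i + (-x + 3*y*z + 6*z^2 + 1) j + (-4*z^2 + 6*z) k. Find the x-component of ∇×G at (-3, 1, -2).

21

(∇×G)_1 = ∂G₃/∂y − ∂G₂/∂z
= 0 − (3*y + 12*z)
= -3*y - 12*z
At (-3, 1, -2): 21.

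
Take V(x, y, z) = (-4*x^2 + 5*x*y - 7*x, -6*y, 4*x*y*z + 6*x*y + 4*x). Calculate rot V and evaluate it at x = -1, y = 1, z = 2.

(-14, -18, 5)

(∇×V)₁ = ∂V₃/∂y − ∂V₂/∂z = 4*x*z + 6*x
(∇×V)₂ = ∂V₁/∂z − ∂V₃/∂x = -4*y*z - 6*y - 4
(∇×V)₃ = ∂V₂/∂x − ∂V₁/∂y = -5*x
∇×V = (4*x*z + 6*x, -4*y*z - 6*y - 4, -5*x)
At (-1, 1, 2): (-14, -18, 5).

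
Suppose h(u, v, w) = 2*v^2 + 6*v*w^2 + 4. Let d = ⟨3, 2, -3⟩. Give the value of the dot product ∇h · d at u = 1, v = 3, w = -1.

144

∂h/∂u = 0
∂h/∂v = 4*v + 6*w^2
∂h/∂w = 12*v*w
∇h at (1, 3, -1) = (0, 18, -36)
∇h · d = (0)(3) + (18)(2) + (-36)(-3) = 144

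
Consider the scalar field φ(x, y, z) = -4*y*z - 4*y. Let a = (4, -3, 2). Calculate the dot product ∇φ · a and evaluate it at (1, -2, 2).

52

∂φ/∂x = 0
∂φ/∂y = -4*z - 4
∂φ/∂z = -4*y
∇φ at (1, -2, 2) = (0, -12, 8)
∇φ · a = (0)(4) + (-12)(-3) + (8)(2) = 52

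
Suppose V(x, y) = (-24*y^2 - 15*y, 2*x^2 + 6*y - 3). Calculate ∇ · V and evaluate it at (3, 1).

6

∂V₁/∂x = 0
∂V₂/∂y = 6
∇·V = 6
At (3, 1): 6.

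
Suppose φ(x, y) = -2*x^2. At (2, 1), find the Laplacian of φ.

-4

∂²φ/∂x² = -4
∂²φ/∂y² = 0
∇²φ = -4
At (2, 1): -4.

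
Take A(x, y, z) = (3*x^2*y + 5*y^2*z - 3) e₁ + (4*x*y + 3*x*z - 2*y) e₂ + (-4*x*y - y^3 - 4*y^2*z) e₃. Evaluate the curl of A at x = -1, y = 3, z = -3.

(52, 57, 90)

(∇×A)₁ = ∂A₃/∂y − ∂A₂/∂z = -7*x - 3*y^2 - 8*y*z
(∇×A)₂ = ∂A₁/∂z − ∂A₃/∂x = 5*y^2 + 4*y
(∇×A)₃ = ∂A₂/∂x − ∂A₁/∂y = -3*x^2 - 10*y*z + 4*y + 3*z
∇×A = (-7*x - 3*y^2 - 8*y*z, 5*y^2 + 4*y, -3*x^2 - 10*y*z + 4*y + 3*z)
At (-1, 3, -3): (52, 57, 90).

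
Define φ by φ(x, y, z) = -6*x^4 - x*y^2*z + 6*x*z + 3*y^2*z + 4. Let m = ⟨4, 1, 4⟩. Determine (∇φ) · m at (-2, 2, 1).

∂φ/∂x = -24*x^3 - y^2*z + 6*z
∂φ/∂y = -2*x*y*z + 6*y*z
∂φ/∂z = -x*y^2 + 6*x + 3*y^2
∇φ at (-2, 2, 1) = (194, 20, 8)
∇φ · m = (194)(4) + (20)(1) + (8)(4) = 828

828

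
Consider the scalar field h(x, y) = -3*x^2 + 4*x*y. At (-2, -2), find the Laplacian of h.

-6

∂²h/∂x² = -6
∂²h/∂y² = 0
∇²h = -6
At (-2, -2): -6.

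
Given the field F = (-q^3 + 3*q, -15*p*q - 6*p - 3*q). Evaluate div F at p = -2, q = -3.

∂F₁/∂p = 0
∂F₂/∂q = -15*p - 3
∇·F = -15*p - 3
At (-2, -3): 27.

27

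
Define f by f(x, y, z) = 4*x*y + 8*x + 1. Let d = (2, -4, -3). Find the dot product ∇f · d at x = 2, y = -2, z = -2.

-32

∂f/∂x = 4*y + 8
∂f/∂y = 4*x
∂f/∂z = 0
∇f at (2, -2, -2) = (0, 8, 0)
∇f · d = (0)(2) + (8)(-4) + (0)(-3) = -32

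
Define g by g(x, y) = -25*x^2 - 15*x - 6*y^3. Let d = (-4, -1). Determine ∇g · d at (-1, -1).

-122

∂g/∂x = -50*x - 15
∂g/∂y = -18*y^2
∇g at (-1, -1) = (35, -18)
∇g · d = (35)(-4) + (-18)(-1) = -122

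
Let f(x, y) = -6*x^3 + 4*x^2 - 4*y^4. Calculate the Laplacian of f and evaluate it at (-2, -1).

32

∂²f/∂x² = 4*(-9*x + 2)
∂²f/∂y² = -48*y^2
∇²f = -36*x - 48*y^2 + 8
At (-2, -1): 32.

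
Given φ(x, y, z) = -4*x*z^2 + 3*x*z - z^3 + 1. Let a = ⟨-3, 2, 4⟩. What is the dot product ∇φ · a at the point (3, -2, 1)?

∂φ/∂x = -4*z^2 + 3*z
∂φ/∂y = 0
∂φ/∂z = -8*x*z + 3*x - 3*z^2
∇φ at (3, -2, 1) = (-1, 0, -18)
∇φ · a = (-1)(-3) + (0)(2) + (-18)(4) = -69

-69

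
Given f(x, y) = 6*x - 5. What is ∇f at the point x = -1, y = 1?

∂f/∂x = 6
∂f/∂y = 0
∇f = (6, 0)
At (-1, 1): (6, 0).

(6, 0)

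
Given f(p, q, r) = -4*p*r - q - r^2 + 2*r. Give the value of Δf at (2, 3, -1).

-2

∂²f/∂p² = 0
∂²f/∂q² = 0
∂²f/∂r² = -2
∇²f = -2
At (2, 3, -1): -2.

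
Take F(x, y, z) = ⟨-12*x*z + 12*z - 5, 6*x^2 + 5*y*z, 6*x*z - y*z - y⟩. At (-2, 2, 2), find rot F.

(∇×F)₁ = ∂F₃/∂y − ∂F₂/∂z = -5*y - z - 1
(∇×F)₂ = ∂F₁/∂z − ∂F₃/∂x = -12*x - 6*z + 12
(∇×F)₃ = ∂F₂/∂x − ∂F₁/∂y = 12*x
∇×F = (-5*y - z - 1, -12*x - 6*z + 12, 12*x)
At (-2, 2, 2): (-13, 24, -24).

(-13, 24, -24)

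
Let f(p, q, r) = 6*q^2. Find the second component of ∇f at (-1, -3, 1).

-36

(∇f)_2 = ∂f/∂q = 12*q
At (-1, -3, 1): -36.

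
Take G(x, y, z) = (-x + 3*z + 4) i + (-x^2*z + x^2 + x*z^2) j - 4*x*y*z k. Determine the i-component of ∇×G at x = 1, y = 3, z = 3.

-17

(∇×G)_1 = ∂G₃/∂y − ∂G₂/∂z
= -4*x*z − (-x^2 + 2*x*z)
= x^2 - 6*x*z
At (1, 3, 3): -17.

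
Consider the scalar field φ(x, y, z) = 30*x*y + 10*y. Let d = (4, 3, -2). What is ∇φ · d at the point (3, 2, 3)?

∂φ/∂x = 30*y
∂φ/∂y = 30*x + 10
∂φ/∂z = 0
∇φ at (3, 2, 3) = (60, 100, 0)
∇φ · d = (60)(4) + (100)(3) + (0)(-2) = 540

540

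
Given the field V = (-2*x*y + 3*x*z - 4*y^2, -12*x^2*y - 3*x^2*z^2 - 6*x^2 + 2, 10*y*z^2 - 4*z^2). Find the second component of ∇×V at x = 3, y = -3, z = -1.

(∇×V)_2 = ∂V₁/∂z − ∂V₃/∂x
= 3*x − (0)
= 3*x
At (3, -3, -1): 9.

9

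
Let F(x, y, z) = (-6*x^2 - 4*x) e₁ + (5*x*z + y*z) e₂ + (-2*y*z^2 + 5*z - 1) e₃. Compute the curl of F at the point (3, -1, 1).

(∇×F)₁ = ∂F₃/∂y − ∂F₂/∂z = -5*x - y - 2*z^2
(∇×F)₂ = ∂F₁/∂z − ∂F₃/∂x = 0
(∇×F)₃ = ∂F₂/∂x − ∂F₁/∂y = 5*z
∇×F = (-5*x - y - 2*z^2, 0, 5*z)
At (3, -1, 1): (-16, 0, 5).

(-16, 0, 5)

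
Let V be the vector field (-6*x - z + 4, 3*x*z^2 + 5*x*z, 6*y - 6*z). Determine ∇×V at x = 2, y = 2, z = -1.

(∇×V)₁ = ∂V₃/∂y − ∂V₂/∂z = -6*x*z - 5*x + 6
(∇×V)₂ = ∂V₁/∂z − ∂V₃/∂x = -1
(∇×V)₃ = ∂V₂/∂x − ∂V₁/∂y = 3*z^2 + 5*z
∇×V = (-6*x*z - 5*x + 6, -1, 3*z^2 + 5*z)
At (2, 2, -1): (8, -1, -2).

(8, -1, -2)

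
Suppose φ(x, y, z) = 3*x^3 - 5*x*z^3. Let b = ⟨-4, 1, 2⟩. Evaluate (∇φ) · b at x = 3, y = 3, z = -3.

-1674

∂φ/∂x = 9*x^2 - 5*z^3
∂φ/∂y = 0
∂φ/∂z = -15*x*z^2
∇φ at (3, 3, -3) = (216, 0, -405)
∇φ · b = (216)(-4) + (0)(1) + (-405)(2) = -1674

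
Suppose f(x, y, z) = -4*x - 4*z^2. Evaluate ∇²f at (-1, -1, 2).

-8

∂²f/∂x² = 0
∂²f/∂y² = 0
∂²f/∂z² = -8
∇²f = -8
At (-1, -1, 2): -8.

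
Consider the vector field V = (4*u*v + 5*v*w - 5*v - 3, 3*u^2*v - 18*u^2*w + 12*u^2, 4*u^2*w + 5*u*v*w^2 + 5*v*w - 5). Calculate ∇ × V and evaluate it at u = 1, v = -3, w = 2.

(48, 29, -75)

(∇×V)₁ = ∂V₃/∂v − ∂V₂/∂w = 18*u^2 + 5*u*w^2 + 5*w
(∇×V)₂ = ∂V₁/∂w − ∂V₃/∂u = -8*u*w - 5*v*w^2 + 5*v
(∇×V)₃ = ∂V₂/∂u − ∂V₁/∂v = 6*u*v - 36*u*w + 20*u - 5*w + 5
∇×V = (18*u^2 + 5*u*w^2 + 5*w, -8*u*w - 5*v*w^2 + 5*v, 6*u*v - 36*u*w + 20*u - 5*w + 5)
At (1, -3, 2): (48, 29, -75).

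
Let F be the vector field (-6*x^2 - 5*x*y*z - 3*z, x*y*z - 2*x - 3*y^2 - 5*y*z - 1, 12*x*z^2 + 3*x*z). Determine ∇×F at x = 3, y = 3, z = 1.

(∇×F)₁ = ∂F₃/∂y − ∂F₂/∂z = -x*y + 5*y
(∇×F)₂ = ∂F₁/∂z − ∂F₃/∂x = -5*x*y - 12*z^2 - 3*z - 3
(∇×F)₃ = ∂F₂/∂x − ∂F₁/∂y = 5*x*z + y*z - 2
∇×F = (-x*y + 5*y, -5*x*y - 12*z^2 - 3*z - 3, 5*x*z + y*z - 2)
At (3, 3, 1): (6, -63, 16).

(6, -63, 16)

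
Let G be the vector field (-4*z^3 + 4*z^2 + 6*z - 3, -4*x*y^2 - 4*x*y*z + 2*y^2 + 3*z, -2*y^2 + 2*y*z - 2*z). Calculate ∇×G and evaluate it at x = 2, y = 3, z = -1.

(7, -14, -24)

(∇×G)₁ = ∂G₃/∂y − ∂G₂/∂z = 4*x*y - 4*y + 2*z - 3
(∇×G)₂ = ∂G₁/∂z − ∂G₃/∂x = -12*z^2 + 8*z + 6
(∇×G)₃ = ∂G₂/∂x − ∂G₁/∂y = -4*y^2 - 4*y*z
∇×G = (4*x*y - 4*y + 2*z - 3, -12*z^2 + 8*z + 6, -4*y^2 - 4*y*z)
At (2, 3, -1): (7, -14, -24).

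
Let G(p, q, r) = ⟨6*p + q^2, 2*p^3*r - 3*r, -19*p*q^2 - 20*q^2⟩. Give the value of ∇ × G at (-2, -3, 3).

(-89, 171, 78)

(∇×G)₁ = ∂G₃/∂q − ∂G₂/∂r = -2*p^3 - 38*p*q - 40*q + 3
(∇×G)₂ = ∂G₁/∂r − ∂G₃/∂p = 19*q^2
(∇×G)₃ = ∂G₂/∂p − ∂G₁/∂q = 6*p^2*r - 2*q
∇×G = (-2*p^3 - 38*p*q - 40*q + 3, 19*q^2, 6*p^2*r - 2*q)
At (-2, -3, 3): (-89, 171, 78).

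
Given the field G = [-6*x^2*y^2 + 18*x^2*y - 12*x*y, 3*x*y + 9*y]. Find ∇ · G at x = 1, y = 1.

24

∂G₁/∂x = -12*x*y^2 + 36*x*y - 12*y
∂G₂/∂y = 3*x + 9
∇·G = -12*x*y^2 + 36*x*y + 3*x - 12*y + 9
At (1, 1): 24.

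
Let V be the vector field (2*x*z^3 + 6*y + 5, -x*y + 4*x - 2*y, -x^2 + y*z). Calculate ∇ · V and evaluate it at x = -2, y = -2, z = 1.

∂V₁/∂x = 2*z^3
∂V₂/∂y = -x - 2
∂V₃/∂z = y
∇·V = -x + y + 2*z^3 - 2
At (-2, -2, 1): 0.

0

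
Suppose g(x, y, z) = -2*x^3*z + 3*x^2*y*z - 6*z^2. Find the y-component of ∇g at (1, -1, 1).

(∇g)_2 = ∂g/∂y = 3*x^2*z
At (1, -1, 1): 3.

3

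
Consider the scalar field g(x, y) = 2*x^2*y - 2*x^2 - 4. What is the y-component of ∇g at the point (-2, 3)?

(∇g)_2 = ∂g/∂y = 2*x^2
At (-2, 3): 8.

8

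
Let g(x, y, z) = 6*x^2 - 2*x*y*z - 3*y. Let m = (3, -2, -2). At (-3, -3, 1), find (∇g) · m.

∂g/∂x = 12*x - 2*y*z
∂g/∂y = -2*x*z - 3
∂g/∂z = -2*x*y
∇g at (-3, -3, 1) = (-30, 3, -18)
∇g · m = (-30)(3) + (3)(-2) + (-18)(-2) = -60

-60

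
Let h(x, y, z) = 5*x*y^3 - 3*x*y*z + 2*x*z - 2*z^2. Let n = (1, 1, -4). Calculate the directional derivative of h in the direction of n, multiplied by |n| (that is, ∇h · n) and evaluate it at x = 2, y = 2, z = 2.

204

∂h/∂x = 5*y^3 - 3*y*z + 2*z
∂h/∂y = 15*x*y^2 - 3*x*z
∂h/∂z = -3*x*y + 2*x - 4*z
∇h at (2, 2, 2) = (32, 108, -16)
∇h · n = (32)(1) + (108)(1) + (-16)(-4) = 204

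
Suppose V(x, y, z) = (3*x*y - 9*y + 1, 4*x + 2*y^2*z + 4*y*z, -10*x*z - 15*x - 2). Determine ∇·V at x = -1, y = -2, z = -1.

∂V₁/∂x = 3*y
∂V₂/∂y = 4*y*z + 4*z
∂V₃/∂z = -10*x
∇·V = -10*x + 4*y*z + 3*y + 4*z
At (-1, -2, -1): 8.

8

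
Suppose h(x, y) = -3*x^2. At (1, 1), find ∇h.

(-6, 0)

∂h/∂x = -6*x
∂h/∂y = 0
∇h = (-6*x, 0)
At (1, 1): (-6, 0).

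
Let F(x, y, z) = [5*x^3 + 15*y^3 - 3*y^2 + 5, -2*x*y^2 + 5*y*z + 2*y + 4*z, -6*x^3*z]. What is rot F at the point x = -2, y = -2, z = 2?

(∇×F)₁ = ∂F₃/∂y − ∂F₂/∂z = -5*y - 4
(∇×F)₂ = ∂F₁/∂z − ∂F₃/∂x = 18*x^2*z
(∇×F)₃ = ∂F₂/∂x − ∂F₁/∂y = -47*y^2 + 6*y
∇×F = (-5*y - 4, 18*x^2*z, -47*y^2 + 6*y)
At (-2, -2, 2): (6, 144, -200).

(6, 144, -200)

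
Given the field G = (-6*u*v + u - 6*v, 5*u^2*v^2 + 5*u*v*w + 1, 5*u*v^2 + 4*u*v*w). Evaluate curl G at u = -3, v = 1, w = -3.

(21, 7, -57)

(∇×G)₁ = ∂G₃/∂v − ∂G₂/∂w = 5*u*v + 4*u*w
(∇×G)₂ = ∂G₁/∂w − ∂G₃/∂u = -5*v^2 - 4*v*w
(∇×G)₃ = ∂G₂/∂u − ∂G₁/∂v = 10*u*v^2 + 6*u + 5*v*w + 6
∇×G = (5*u*v + 4*u*w, -5*v^2 - 4*v*w, 10*u*v^2 + 6*u + 5*v*w + 6)
At (-3, 1, -3): (21, 7, -57).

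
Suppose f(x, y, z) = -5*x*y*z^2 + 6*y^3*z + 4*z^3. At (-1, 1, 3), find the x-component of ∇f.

(∇f)_1 = ∂f/∂x = -5*y*z^2
At (-1, 1, 3): -45.

-45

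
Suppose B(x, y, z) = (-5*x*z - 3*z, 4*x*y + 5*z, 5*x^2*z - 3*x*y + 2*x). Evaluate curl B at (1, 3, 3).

(-8, -31, 12)

(∇×B)₁ = ∂B₃/∂y − ∂B₂/∂z = -3*x - 5
(∇×B)₂ = ∂B₁/∂z − ∂B₃/∂x = -10*x*z - 5*x + 3*y - 5
(∇×B)₃ = ∂B₂/∂x − ∂B₁/∂y = 4*y
∇×B = (-3*x - 5, -10*x*z - 5*x + 3*y - 5, 4*y)
At (1, 3, 3): (-8, -31, 12).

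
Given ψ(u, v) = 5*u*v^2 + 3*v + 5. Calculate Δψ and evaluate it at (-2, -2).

-20

∂²ψ/∂u² = 0
∂²ψ/∂v² = 10*u
∇²ψ = 10*u
At (-2, -2): -20.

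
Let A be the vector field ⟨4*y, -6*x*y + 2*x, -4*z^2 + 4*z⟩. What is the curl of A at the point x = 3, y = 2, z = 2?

(∇×A)₁ = ∂A₃/∂y − ∂A₂/∂z = 0
(∇×A)₂ = ∂A₁/∂z − ∂A₃/∂x = 0
(∇×A)₃ = ∂A₂/∂x − ∂A₁/∂y = -6*y - 2
∇×A = (0, 0, -6*y - 2)
At (3, 2, 2): (0, 0, -14).

(0, 0, -14)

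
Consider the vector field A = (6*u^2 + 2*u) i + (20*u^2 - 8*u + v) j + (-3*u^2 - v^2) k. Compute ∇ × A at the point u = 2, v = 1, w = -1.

(∇×A)₁ = ∂A₃/∂v − ∂A₂/∂w = -2*v
(∇×A)₂ = ∂A₁/∂w − ∂A₃/∂u = 6*u
(∇×A)₃ = ∂A₂/∂u − ∂A₁/∂v = 40*u - 8
∇×A = (-2*v, 6*u, 40*u - 8)
At (2, 1, -1): (-2, 12, 72).

(-2, 12, 72)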